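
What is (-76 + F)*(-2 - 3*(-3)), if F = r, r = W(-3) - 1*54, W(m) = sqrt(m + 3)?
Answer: -910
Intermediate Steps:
W(m) = sqrt(3 + m)
r = -54 (r = sqrt(3 - 3) - 1*54 = sqrt(0) - 54 = 0 - 54 = -54)
F = -54
(-76 + F)*(-2 - 3*(-3)) = (-76 - 54)*(-2 - 3*(-3)) = -130*(-2 + 9) = -130*7 = -910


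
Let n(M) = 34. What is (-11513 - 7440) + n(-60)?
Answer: -18919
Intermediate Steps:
(-11513 - 7440) + n(-60) = (-11513 - 7440) + 34 = -18953 + 34 = -18919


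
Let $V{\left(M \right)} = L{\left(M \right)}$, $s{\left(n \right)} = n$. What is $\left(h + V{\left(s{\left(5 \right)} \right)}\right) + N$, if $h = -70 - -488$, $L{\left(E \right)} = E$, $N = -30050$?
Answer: $-29627$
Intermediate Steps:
$h = 418$ ($h = -70 + 488 = 418$)
$V{\left(M \right)} = M$
$\left(h + V{\left(s{\left(5 \right)} \right)}\right) + N = \left(418 + 5\right) - 30050 = 423 - 30050 = -29627$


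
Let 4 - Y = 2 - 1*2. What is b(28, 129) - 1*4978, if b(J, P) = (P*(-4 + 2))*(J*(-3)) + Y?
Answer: 16698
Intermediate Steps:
Y = 4 (Y = 4 - (2 - 1*2) = 4 - (2 - 2) = 4 - 1*0 = 4 + 0 = 4)
b(J, P) = 4 + 6*J*P (b(J, P) = (P*(-4 + 2))*(J*(-3)) + 4 = (P*(-2))*(-3*J) + 4 = (-2*P)*(-3*J) + 4 = 6*J*P + 4 = 4 + 6*J*P)
b(28, 129) - 1*4978 = (4 + 6*28*129) - 1*4978 = (4 + 21672) - 4978 = 21676 - 4978 = 16698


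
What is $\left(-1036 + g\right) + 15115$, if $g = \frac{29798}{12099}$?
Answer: $\frac{170371619}{12099} \approx 14081.0$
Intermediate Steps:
$g = \frac{29798}{12099}$ ($g = 29798 \cdot \frac{1}{12099} = \frac{29798}{12099} \approx 2.4628$)
$\left(-1036 + g\right) + 15115 = \left(-1036 + \frac{29798}{12099}\right) + 15115 = - \frac{12504766}{12099} + 15115 = \frac{170371619}{12099}$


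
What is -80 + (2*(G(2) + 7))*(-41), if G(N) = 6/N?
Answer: -900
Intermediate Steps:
-80 + (2*(G(2) + 7))*(-41) = -80 + (2*(6/2 + 7))*(-41) = -80 + (2*(6*(1/2) + 7))*(-41) = -80 + (2*(3 + 7))*(-41) = -80 + (2*10)*(-41) = -80 + 20*(-41) = -80 - 820 = -900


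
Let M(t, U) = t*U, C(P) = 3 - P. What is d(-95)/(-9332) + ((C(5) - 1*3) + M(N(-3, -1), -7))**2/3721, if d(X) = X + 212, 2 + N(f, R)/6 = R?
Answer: 136194455/34724372 ≈ 3.9222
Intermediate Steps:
N(f, R) = -12 + 6*R
M(t, U) = U*t
d(X) = 212 + X
d(-95)/(-9332) + ((C(5) - 1*3) + M(N(-3, -1), -7))**2/3721 = (212 - 95)/(-9332) + (((3 - 1*5) - 1*3) - 7*(-12 + 6*(-1)))**2/3721 = 117*(-1/9332) + (((3 - 5) - 3) - 7*(-12 - 6))**2*(1/3721) = -117/9332 + ((-2 - 3) - 7*(-18))**2*(1/3721) = -117/9332 + (-5 + 126)**2*(1/3721) = -117/9332 + 121**2*(1/3721) = -117/9332 + 14641*(1/3721) = -117/9332 + 14641/3721 = 136194455/34724372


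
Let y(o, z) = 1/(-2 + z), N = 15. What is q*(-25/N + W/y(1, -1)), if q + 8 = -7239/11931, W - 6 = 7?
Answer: 4175938/11931 ≈ 350.01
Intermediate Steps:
W = 13 (W = 6 + 7 = 13)
q = -34229/3977 (q = -8 - 7239/11931 = -8 - 7239*1/11931 = -8 - 2413/3977 = -34229/3977 ≈ -8.6067)
q*(-25/N + W/y(1, -1)) = -34229*(-25/15 + 13/(1/(-2 - 1)))/3977 = -34229*(-25*1/15 + 13/(1/(-3)))/3977 = -34229*(-5/3 + 13/(-⅓))/3977 = -34229*(-5/3 + 13*(-3))/3977 = -34229*(-5/3 - 39)/3977 = -34229/3977*(-122/3) = 4175938/11931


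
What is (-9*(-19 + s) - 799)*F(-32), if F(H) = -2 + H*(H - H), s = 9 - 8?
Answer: 1274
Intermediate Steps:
s = 1
F(H) = -2 (F(H) = -2 + H*0 = -2 + 0 = -2)
(-9*(-19 + s) - 799)*F(-32) = (-9*(-19 + 1) - 799)*(-2) = (-9*(-18) - 799)*(-2) = (162 - 799)*(-2) = -637*(-2) = 1274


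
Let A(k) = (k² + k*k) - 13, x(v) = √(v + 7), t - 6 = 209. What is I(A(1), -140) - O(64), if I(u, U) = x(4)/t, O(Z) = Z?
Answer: -64 + √11/215 ≈ -63.985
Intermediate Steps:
t = 215 (t = 6 + 209 = 215)
x(v) = √(7 + v)
A(k) = -13 + 2*k² (A(k) = (k² + k²) - 13 = 2*k² - 13 = -13 + 2*k²)
I(u, U) = √11/215 (I(u, U) = √(7 + 4)/215 = √11*(1/215) = √11/215)
I(A(1), -140) - O(64) = √11/215 - 1*64 = √11/215 - 64 = -64 + √11/215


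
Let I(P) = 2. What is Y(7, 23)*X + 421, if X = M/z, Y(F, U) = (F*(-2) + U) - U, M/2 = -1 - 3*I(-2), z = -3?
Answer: 1067/3 ≈ 355.67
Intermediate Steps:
M = -14 (M = 2*(-1 - 3*2) = 2*(-1 - 6) = 2*(-7) = -14)
Y(F, U) = -2*F (Y(F, U) = (-2*F + U) - U = (U - 2*F) - U = -2*F)
X = 14/3 (X = -14/(-3) = -14*(-1/3) = 14/3 ≈ 4.6667)
Y(7, 23)*X + 421 = -2*7*(14/3) + 421 = -14*14/3 + 421 = -196/3 + 421 = 1067/3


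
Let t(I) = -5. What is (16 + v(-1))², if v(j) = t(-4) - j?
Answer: 144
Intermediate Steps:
v(j) = -5 - j
(16 + v(-1))² = (16 + (-5 - 1*(-1)))² = (16 + (-5 + 1))² = (16 - 4)² = 12² = 144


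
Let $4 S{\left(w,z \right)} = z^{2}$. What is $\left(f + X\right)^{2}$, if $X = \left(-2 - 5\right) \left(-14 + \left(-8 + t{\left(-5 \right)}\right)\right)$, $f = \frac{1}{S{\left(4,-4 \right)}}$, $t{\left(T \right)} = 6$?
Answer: $\frac{201601}{16} \approx 12600.0$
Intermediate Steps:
$S{\left(w,z \right)} = \frac{z^{2}}{4}$
$f = \frac{1}{4}$ ($f = \frac{1}{\frac{1}{4} \left(-4\right)^{2}} = \frac{1}{\frac{1}{4} \cdot 16} = \frac{1}{4} \approx 0.25$)
$X = 112$ ($X = \left(-2 - 5\right) \left(-14 + \left(-8 + 6\right)\right) = - 7 \left(-14 - 2\right) = \left(-7\right) \left(-16\right) = 112$)
$\left(f + X\right)^{2} = \left(\frac{1}{4} + 112\right)^{2} = \left(\frac{449}{4}\right)^{2} = \frac{201601}{16}$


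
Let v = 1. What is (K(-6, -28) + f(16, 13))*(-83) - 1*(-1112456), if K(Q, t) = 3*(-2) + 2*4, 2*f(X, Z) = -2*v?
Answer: 1112373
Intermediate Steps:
f(X, Z) = -1 (f(X, Z) = (-2*1)/2 = (½)*(-2) = -1)
K(Q, t) = 2 (K(Q, t) = -6 + 8 = 2)
(K(-6, -28) + f(16, 13))*(-83) - 1*(-1112456) = (2 - 1)*(-83) - 1*(-1112456) = 1*(-83) + 1112456 = -83 + 1112456 = 1112373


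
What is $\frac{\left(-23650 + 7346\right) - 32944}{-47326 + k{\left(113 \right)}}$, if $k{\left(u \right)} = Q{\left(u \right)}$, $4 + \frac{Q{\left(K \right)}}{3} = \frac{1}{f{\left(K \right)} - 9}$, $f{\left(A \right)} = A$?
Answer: $\frac{5121792}{4923149} \approx 1.0403$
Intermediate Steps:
$Q{\left(K \right)} = -12 + \frac{3}{-9 + K}$ ($Q{\left(K \right)} = -12 + \frac{3}{K - 9} = -12 + \frac{3}{-9 + K}$)
$k{\left(u \right)} = \frac{3 \left(37 - 4 u\right)}{-9 + u}$
$\frac{\left(-23650 + 7346\right) - 32944}{-47326 + k{\left(113 \right)}} = \frac{\left(-23650 + 7346\right) - 32944}{-47326 + \frac{3 \left(37 - 452\right)}{-9 + 113}} = \frac{-16304 - 32944}{-47326 + \frac{3 \left(37 - 452\right)}{104}} = - \frac{49248}{-47326 + 3 \cdot \frac{1}{104} \left(-415\right)} = - \frac{49248}{-47326 - \frac{1245}{104}} = - \frac{49248}{- \frac{4923149}{104}} = \left(-49248\right) \left(- \frac{104}{4923149}\right) = \frac{5121792}{4923149}$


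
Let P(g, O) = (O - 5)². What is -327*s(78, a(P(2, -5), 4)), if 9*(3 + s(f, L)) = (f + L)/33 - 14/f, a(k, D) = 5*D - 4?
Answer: 1137742/1287 ≈ 884.03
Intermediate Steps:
P(g, O) = (-5 + O)²
a(k, D) = -4 + 5*D
s(f, L) = -3 - 14/(9*f) + L/297 + f/297 (s(f, L) = -3 + ((f + L)/33 - 14/f)/9 = -3 + ((L + f)*(1/33) - 14/f)/9 = -3 + ((L/33 + f/33) - 14/f)/9 = -3 + (-14/f + L/33 + f/33)/9 = -3 + (-14/(9*f) + L/297 + f/297) = -3 - 14/(9*f) + L/297 + f/297)
-327*s(78, a(P(2, -5), 4)) = -109*(-462 + 78*(-891 + (-4 + 5*4) + 78))/(99*78) = -109*(-462 + 78*(-891 + (-4 + 20) + 78))/(99*78) = -109*(-462 + 78*(-891 + 16 + 78))/(99*78) = -109*(-462 + 78*(-797))/(99*78) = -109*(-462 - 62166)/(99*78) = -109*(-62628)/(99*78) = -327*(-10438/3861) = 1137742/1287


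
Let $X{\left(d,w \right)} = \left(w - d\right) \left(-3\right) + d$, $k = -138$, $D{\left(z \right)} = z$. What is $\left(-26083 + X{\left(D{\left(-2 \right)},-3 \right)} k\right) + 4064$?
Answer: $-22157$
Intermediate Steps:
$X{\left(d,w \right)} = - 3 w + 4 d$ ($X{\left(d,w \right)} = \left(- 3 w + 3 d\right) + d = - 3 w + 4 d$)
$\left(-26083 + X{\left(D{\left(-2 \right)},-3 \right)} k\right) + 4064 = \left(-26083 + \left(\left(-3\right) \left(-3\right) + 4 \left(-2\right)\right) \left(-138\right)\right) + 4064 = \left(-26083 + \left(9 - 8\right) \left(-138\right)\right) + 4064 = \left(-26083 + 1 \left(-138\right)\right) + 4064 = \left(-26083 - 138\right) + 4064 = -26221 + 4064 = -22157$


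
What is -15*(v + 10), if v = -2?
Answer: -120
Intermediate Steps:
-15*(v + 10) = -15*(-2 + 10) = -15*8 = -120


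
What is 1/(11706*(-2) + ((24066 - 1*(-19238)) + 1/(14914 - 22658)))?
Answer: 7744/154043647 ≈ 5.0271e-5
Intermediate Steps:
1/(11706*(-2) + ((24066 - 1*(-19238)) + 1/(14914 - 22658))) = 1/(-23412 + ((24066 + 19238) + 1/(-7744))) = 1/(-23412 + (43304 - 1/7744)) = 1/(-23412 + 335346175/7744) = 1/(154043647/7744) = 7744/154043647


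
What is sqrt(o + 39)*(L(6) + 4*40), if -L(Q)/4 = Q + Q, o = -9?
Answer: 112*sqrt(30) ≈ 613.45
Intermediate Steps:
L(Q) = -8*Q (L(Q) = -4*(Q + Q) = -8*Q)
sqrt(o + 39)*(L(6) + 4*40) = sqrt(-9 + 39)*(-8*6 + 4*40) = sqrt(30)*(-48 + 160) = sqrt(30)*112 = 112*sqrt(30)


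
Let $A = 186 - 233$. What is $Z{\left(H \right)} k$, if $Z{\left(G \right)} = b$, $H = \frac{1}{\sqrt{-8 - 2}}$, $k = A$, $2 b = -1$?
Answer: $\frac{47}{2} \approx 23.5$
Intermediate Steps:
$b = - \frac{1}{2}$ ($b = \frac{1}{2} \left(-1\right) = - \frac{1}{2} \approx -0.5$)
$A = -47$
$k = -47$
$H = - \frac{i \sqrt{10}}{10}$ ($H = \frac{1}{\sqrt{-10}} = \frac{1}{i \sqrt{10}} = - \frac{i \sqrt{10}}{10} \approx - 0.31623 i$)
$Z{\left(G \right)} = - \frac{1}{2}$
$Z{\left(H \right)} k = \left(- \frac{1}{2}\right) \left(-47\right) = \frac{47}{2}$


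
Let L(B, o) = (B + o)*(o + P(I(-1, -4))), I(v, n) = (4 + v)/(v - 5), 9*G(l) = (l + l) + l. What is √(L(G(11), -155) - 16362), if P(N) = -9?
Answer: √76110/3 ≈ 91.960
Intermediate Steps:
G(l) = l/3 (G(l) = ((l + l) + l)/9 = (2*l + l)/9 = (3*l)/9 = l/3)
I(v, n) = (4 + v)/(-5 + v)
L(B, o) = (-9 + o)*(B + o) (L(B, o) = (B + o)*(o - 9) = (B + o)*(-9 + o) = (-9 + o)*(B + o))
√(L(G(11), -155) - 16362) = √(((-155)² - 3*11 - 9*(-155) + ((⅓)*11)*(-155)) - 16362) = √((24025 - 9*11/3 + 1395 + (11/3)*(-155)) - 16362) = √((24025 - 33 + 1395 - 1705/3) - 16362) = √(74456/3 - 16362) = √(25370/3) = √76110/3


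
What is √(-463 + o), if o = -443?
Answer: I*√906 ≈ 30.1*I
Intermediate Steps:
√(-463 + o) = √(-463 - 443) = √(-906) = I*√906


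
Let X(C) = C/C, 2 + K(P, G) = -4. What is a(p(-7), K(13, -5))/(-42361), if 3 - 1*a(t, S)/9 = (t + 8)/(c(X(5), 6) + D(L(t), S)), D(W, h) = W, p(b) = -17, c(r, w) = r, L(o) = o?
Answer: -351/677776 ≈ -0.00051787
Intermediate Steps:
K(P, G) = -6 (K(P, G) = -2 - 4 = -6)
X(C) = 1
a(t, S) = 27 - 9*(8 + t)/(1 + t) (a(t, S) = 27 - 9*(t + 8)/(1 + t) = 27 - 9*(8 + t)/(1 + t))
a(p(-7), K(13, -5))/(-42361) = (9*(-5 + 2*(-17))/(1 - 17))/(-42361) = (9*(-5 - 34)/(-16))*(-1/42361) = (9*(-1/16)*(-39))*(-1/42361) = (351/16)*(-1/42361) = -351/677776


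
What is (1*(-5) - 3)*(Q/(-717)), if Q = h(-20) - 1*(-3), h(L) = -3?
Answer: 0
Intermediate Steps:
Q = 0 (Q = -3 - 1*(-3) = -3 + 3 = 0)
(1*(-5) - 3)*(Q/(-717)) = (1*(-5) - 3)*(0/(-717)) = (-5 - 3)*(0*(-1/717)) = -8*0 = 0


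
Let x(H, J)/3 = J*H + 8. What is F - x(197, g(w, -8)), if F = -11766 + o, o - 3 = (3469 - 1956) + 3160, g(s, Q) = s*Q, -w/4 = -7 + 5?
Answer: 30710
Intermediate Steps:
w = 8 (w = -4*(-7 + 5) = -4*(-2) = 8)
g(s, Q) = Q*s
o = 4676 (o = 3 + ((3469 - 1956) + 3160) = 3 + (1513 + 3160) = 3 + 4673 = 4676)
x(H, J) = 24 + 3*H*J (x(H, J) = 3*(J*H + 8) = 3*(H*J + 8) = 3*(8 + H*J) = 24 + 3*H*J)
F = -7090 (F = -11766 + 4676 = -7090)
F - x(197, g(w, -8)) = -7090 - (24 + 3*197*(-8*8)) = -7090 - (24 + 3*197*(-64)) = -7090 - (24 - 37824) = -7090 - 1*(-37800) = -7090 + 37800 = 30710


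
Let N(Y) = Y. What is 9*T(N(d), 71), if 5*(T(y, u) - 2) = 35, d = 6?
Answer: 81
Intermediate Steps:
T(y, u) = 9 (T(y, u) = 2 + (⅕)*35 = 2 + 7 = 9)
9*T(N(d), 71) = 9*9 = 81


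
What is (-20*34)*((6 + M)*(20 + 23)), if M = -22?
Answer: 467840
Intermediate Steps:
(-20*34)*((6 + M)*(20 + 23)) = (-20*34)*((6 - 22)*(20 + 23)) = -(-10880)*43 = -680*(-688) = 467840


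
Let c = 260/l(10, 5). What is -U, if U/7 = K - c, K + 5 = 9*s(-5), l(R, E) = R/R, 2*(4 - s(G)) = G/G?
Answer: 3269/2 ≈ 1634.5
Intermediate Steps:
s(G) = 7/2 (s(G) = 4 - G/(2*G) = 4 - ½*1 = 4 - ½ = 7/2)
l(R, E) = 1
K = 53/2 (K = -5 + 9*(7/2) = -5 + 63/2 = 53/2 ≈ 26.500)
c = 260 (c = 260/1 = 260*1 = 260)
U = -3269/2 (U = 7*(53/2 - 1*260) = 7*(53/2 - 260) = 7*(-467/2) = -3269/2 ≈ -1634.5)
-U = -1*(-3269/2) = 3269/2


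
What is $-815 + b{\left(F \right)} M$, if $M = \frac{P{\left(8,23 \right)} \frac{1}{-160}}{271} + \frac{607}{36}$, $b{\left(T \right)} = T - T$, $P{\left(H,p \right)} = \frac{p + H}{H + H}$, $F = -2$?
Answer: $-815$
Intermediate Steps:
$P{\left(H,p \right)} = \frac{H + p}{2 H}$
$b{\left(T \right)} = 0$
$M = \frac{105277801}{6243840}$ ($M = \frac{\frac{8 + 23}{2 \cdot 8} \frac{1}{-160}}{271} + \frac{607}{36} = \frac{1}{2} \cdot \frac{1}{8} \cdot 31 \left(- \frac{1}{160}\right) \frac{1}{271} + 607 \cdot \frac{1}{36} = \frac{31}{16} \left(- \frac{1}{160}\right) \frac{1}{271} + \frac{607}{36} = \left(- \frac{31}{2560}\right) \frac{1}{271} + \frac{607}{36} = - \frac{31}{693760} + \frac{607}{36} = \frac{105277801}{6243840} \approx 16.861$)
$-815 + b{\left(F \right)} M = -815 + 0 \cdot \frac{105277801}{6243840} = -815 + 0 = -815$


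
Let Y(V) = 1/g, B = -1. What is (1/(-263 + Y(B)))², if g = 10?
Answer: 100/6911641 ≈ 1.4468e-5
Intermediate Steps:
Y(V) = ⅒ (Y(V) = 1/10 = ⅒)
(1/(-263 + Y(B)))² = (1/(-263 + ⅒))² = (1/(-2629/10))² = (-10/2629)² = 100/6911641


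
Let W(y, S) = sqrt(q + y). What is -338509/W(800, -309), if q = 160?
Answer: -338509*sqrt(15)/120 ≈ -10925.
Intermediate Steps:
W(y, S) = sqrt(160 + y)
-338509/W(800, -309) = -338509/sqrt(160 + 800) = -338509*sqrt(15)/120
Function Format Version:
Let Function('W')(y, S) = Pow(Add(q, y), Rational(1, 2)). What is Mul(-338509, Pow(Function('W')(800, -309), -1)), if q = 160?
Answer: Mul(Rational(-338509, 120), Pow(15, Rational(1, 2))) ≈ -10925.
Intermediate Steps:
Function('W')(y, S) = Pow(Add(160, y), Rational(1, 2))
Mul(-338509, Pow(Function('W')(800, -309), -1)) = Mul(-338509, Pow(Pow(Add(160, 800), Rational(1, 2)), -1)) = Mul(-338509, Pow(Pow(960, Rational(1, 2)), -1)) = Mul(-338509, Pow(Mul(8, Pow(15, Rational(1, 2))), -1)) = Mul(-338509, Mul(Rational(1, 120), Pow(15, Rational(1, 2)))) = Mul(Rational(-338509, 120), Pow(15, Rational(1, 2)))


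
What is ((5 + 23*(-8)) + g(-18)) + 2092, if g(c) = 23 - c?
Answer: 1954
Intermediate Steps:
((5 + 23*(-8)) + g(-18)) + 2092 = ((5 + 23*(-8)) + (23 - 1*(-18))) + 2092 = ((5 - 184) + (23 + 18)) + 2092 = (-179 + 41) + 2092 = -138 + 2092 = 1954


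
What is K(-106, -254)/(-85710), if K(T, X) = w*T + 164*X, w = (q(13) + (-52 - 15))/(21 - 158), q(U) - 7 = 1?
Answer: 2856563/5871135 ≈ 0.48654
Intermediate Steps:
q(U) = 8 (q(U) = 7 + 1 = 8)
w = 59/137 (w = (8 + (-52 - 15))/(21 - 158) = (8 - 67)/(-137) = -59*(-1/137) = 59/137 ≈ 0.43066)
K(T, X) = 164*X + 59*T/137 (K(T, X) = 59*T/137 + 164*X = 164*X + 59*T/137)
K(-106, -254)/(-85710) = (164*(-254) + (59/137)*(-106))/(-85710) = (-41656 - 6254/137)*(-1/85710) = -5713126/137*(-1/85710) = 2856563/5871135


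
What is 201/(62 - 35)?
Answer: 67/9 ≈ 7.4444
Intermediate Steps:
201/(62 - 35) = 201/27 = 201*(1/27) = 67/9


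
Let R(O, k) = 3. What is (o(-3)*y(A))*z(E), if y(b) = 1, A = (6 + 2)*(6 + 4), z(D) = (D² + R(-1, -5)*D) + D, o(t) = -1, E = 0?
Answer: 0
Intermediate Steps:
z(D) = D² + 4*D (z(D) = (D² + 3*D) + D = D² + 4*D)
A = 80 (A = 8*10 = 80)
(o(-3)*y(A))*z(E) = (-1*1)*(0*(4 + 0)) = -0*4 = -1*0 = 0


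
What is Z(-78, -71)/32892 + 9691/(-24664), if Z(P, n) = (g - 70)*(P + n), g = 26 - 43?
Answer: 80255/67604024 ≈ 0.0011871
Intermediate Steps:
g = -17
Z(P, n) = -87*P - 87*n (Z(P, n) = (-17 - 70)*(P + n) = -87*(P + n) = -87*P - 87*n)
Z(-78, -71)/32892 + 9691/(-24664) = (-87*(-78) - 87*(-71))/32892 + 9691/(-24664) = (6786 + 6177)*(1/32892) + 9691*(-1/24664) = 12963*(1/32892) - 9691/24664 = 4321/10964 - 9691/24664 = 80255/67604024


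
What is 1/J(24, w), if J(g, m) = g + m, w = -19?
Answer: ⅕ ≈ 0.20000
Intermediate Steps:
1/J(24, w) = 1/(24 - 19) = 1/5 = ⅕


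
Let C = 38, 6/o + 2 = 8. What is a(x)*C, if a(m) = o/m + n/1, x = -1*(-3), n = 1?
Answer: 152/3 ≈ 50.667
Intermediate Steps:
o = 1 (o = 6/(-2 + 8) = 6/6 = 6*(⅙) = 1)
x = 3
a(m) = 1 + 1/m (a(m) = 1/m + 1/1 = 1/m + 1*1 = 1/m + 1 = 1 + 1/m)
a(x)*C = ((1 + 3)/3)*38 = ((⅓)*4)*38 = (4/3)*38 = 152/3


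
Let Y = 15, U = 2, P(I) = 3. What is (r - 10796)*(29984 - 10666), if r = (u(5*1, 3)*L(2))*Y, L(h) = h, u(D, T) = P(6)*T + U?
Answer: -202182188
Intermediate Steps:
u(D, T) = 2 + 3*T (u(D, T) = 3*T + 2 = 2 + 3*T)
r = 330 (r = ((2 + 3*3)*2)*15 = ((2 + 9)*2)*15 = (11*2)*15 = 22*15 = 330)
(r - 10796)*(29984 - 10666) = (330 - 10796)*(29984 - 10666) = -10466*19318 = -202182188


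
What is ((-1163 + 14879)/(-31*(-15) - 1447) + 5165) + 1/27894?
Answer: 70548305849/13695954 ≈ 5151.0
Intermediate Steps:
((-1163 + 14879)/(-31*(-15) - 1447) + 5165) + 1/27894 = (13716/(465 - 1447) + 5165) + 1/27894 = (13716/(-982) + 5165) + 1/27894 = (13716*(-1/982) + 5165) + 1/27894 = (-6858/491 + 5165) + 1/27894 = 2529157/491 + 1/27894 = 70548305849/13695954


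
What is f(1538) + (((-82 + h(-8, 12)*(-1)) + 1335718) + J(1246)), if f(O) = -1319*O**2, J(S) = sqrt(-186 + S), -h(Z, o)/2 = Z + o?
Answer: -3118684992 + 2*sqrt(265) ≈ -3.1187e+9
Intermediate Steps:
h(Z, o) = -2*Z - 2*o (h(Z, o) = -2*(Z + o) = -2*Z - 2*o)
f(1538) + (((-82 + h(-8, 12)*(-1)) + 1335718) + J(1246)) = -1319*1538**2 + (((-82 + (-2*(-8) - 2*12)*(-1)) + 1335718) + sqrt(-186 + 1246)) = -1319*2365444 + (((-82 + (16 - 24)*(-1)) + 1335718) + sqrt(1060)) = -3120020636 + (((-82 - 8*(-1)) + 1335718) + 2*sqrt(265)) = -3120020636 + (((-82 + 8) + 1335718) + 2*sqrt(265)) = -3120020636 + ((-74 + 1335718) + 2*sqrt(265)) = -3120020636 + (1335644 + 2*sqrt(265)) = -3118684992 + 2*sqrt(265)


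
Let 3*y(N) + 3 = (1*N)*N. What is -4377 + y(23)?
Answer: -12605/3 ≈ -4201.7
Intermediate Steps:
y(N) = -1 + N²/3 (y(N) = -1 + ((1*N)*N)/3 = -1 + (N*N)/3 = -1 + N²/3)
-4377 + y(23) = -4377 + (-1 + (⅓)*23²) = -4377 + (-1 + (⅓)*529) = -4377 + (-1 + 529/3) = -4377 + 526/3 = -12605/3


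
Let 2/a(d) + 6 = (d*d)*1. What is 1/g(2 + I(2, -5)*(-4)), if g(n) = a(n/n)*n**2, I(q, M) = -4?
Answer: -5/648 ≈ -0.0077161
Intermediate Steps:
a(d) = 2/(-6 + d**2) (a(d) = 2/(-6 + (d*d)*1) = 2/(-6 + d**2*1) = 2/(-6 + d**2))
g(n) = -2*n**2/5 (g(n) = (2/(-6 + (n/n)**2))*n**2 = (2/(-6 + 1**2))*n**2 = (2/(-6 + 1))*n**2 = (2/(-5))*n**2 = (2*(-1/5))*n**2 = -2*n**2/5)
1/g(2 + I(2, -5)*(-4)) = 1/(-2*(2 - 4*(-4))**2/5) = 1/(-2*(2 + 16)**2/5) = 1/(-2/5*18**2) = 1/(-2/5*324) = 1/(-648/5) = -5/648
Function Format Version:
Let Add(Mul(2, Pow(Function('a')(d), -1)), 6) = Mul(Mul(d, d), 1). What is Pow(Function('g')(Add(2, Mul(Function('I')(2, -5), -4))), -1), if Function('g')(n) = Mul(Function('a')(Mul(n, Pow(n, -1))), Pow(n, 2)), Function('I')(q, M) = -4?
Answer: Rational(-5, 648) ≈ -0.0077161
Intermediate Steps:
Function('a')(d) = Mul(2, Pow(Add(-6, Pow(d, 2)), -1)) (Function('a')(d) = Mul(2, Pow(Add(-6, Mul(Mul(d, d), 1)), -1)) = Mul(2, Pow(Add(-6, Mul(Pow(d, 2), 1)), -1)) = Mul(2, Pow(Add(-6, Pow(d, 2)), -1)))
Function('g')(n) = Mul(Rational(-2, 5), Pow(n, 2)) (Function('g')(n) = Mul(Mul(2, Pow(Add(-6, Pow(Mul(n, Pow(n, -1)), 2)), -1)), Pow(n, 2)) = Mul(Mul(2, Pow(Add(-6, Pow(1, 2)), -1)), Pow(n, 2)) = Mul(Mul(2, Pow(Add(-6, 1), -1)), Pow(n, 2)) = Mul(Mul(2, Pow(-5, -1)), Pow(n, 2)) = Mul(Mul(2, Rational(-1, 5)), Pow(n, 2)) = Mul(Rational(-2, 5), Pow(n, 2)))
Pow(Function('g')(Add(2, Mul(Function('I')(2, -5), -4))), -1) = Pow(Mul(Rational(-2, 5), Pow(Add(2, Mul(-4, -4)), 2)), -1) = Pow(Mul(Rational(-2, 5), Pow(Add(2, 16), 2)), -1) = Pow(Mul(Rational(-2, 5), Pow(18, 2)), -1) = Pow(Mul(Rational(-2, 5), 324), -1) = Pow(Rational(-648, 5), -1) = Rational(-5, 648)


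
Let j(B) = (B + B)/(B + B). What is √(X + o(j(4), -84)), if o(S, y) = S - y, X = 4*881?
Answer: 3*√401 ≈ 60.075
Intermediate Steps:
X = 3524
j(B) = 1 (j(B) = (2*B)/((2*B)) = (2*B)*(1/(2*B)) = 1)
√(X + o(j(4), -84)) = √(3524 + (1 - 1*(-84))) = √(3524 + (1 + 84)) = √(3524 + 85) = √3609 = 3*√401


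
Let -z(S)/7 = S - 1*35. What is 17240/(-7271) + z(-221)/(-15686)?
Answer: -12884376/5184223 ≈ -2.4853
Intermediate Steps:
z(S) = 245 - 7*S (z(S) = -7*(S - 1*35) = -7*(S - 35) = -7*(-35 + S) = 245 - 7*S)
17240/(-7271) + z(-221)/(-15686) = 17240/(-7271) + (245 - 7*(-221))/(-15686) = 17240*(-1/7271) + (245 + 1547)*(-1/15686) = -17240/7271 + 1792*(-1/15686) = -17240/7271 - 896/7843 = -12884376/5184223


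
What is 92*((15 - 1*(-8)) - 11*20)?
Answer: -18124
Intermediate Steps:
92*((15 - 1*(-8)) - 11*20) = 92*((15 + 8) - 220) = 92*(23 - 220) = 92*(-197) = -18124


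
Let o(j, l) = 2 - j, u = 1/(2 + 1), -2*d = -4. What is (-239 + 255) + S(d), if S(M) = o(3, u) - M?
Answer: 13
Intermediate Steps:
d = 2 (d = -½*(-4) = 2)
u = ⅓ (u = 1/3 = ⅓ ≈ 0.33333)
S(M) = -1 - M (S(M) = (2 - 1*3) - M = (2 - 3) - M = -1 - M)
(-239 + 255) + S(d) = (-239 + 255) + (-1 - 1*2) = 16 + (-1 - 2) = 16 - 3 = 13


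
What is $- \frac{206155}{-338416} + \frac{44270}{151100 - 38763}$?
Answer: $\frac{38140510555}{38016638192} \approx 1.0033$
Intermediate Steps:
$- \frac{206155}{-338416} + \frac{44270}{151100 - 38763} = \left(-206155\right) \left(- \frac{1}{338416}\right) + \frac{44270}{151100 - 38763} = \frac{206155}{338416} + \frac{44270}{112337} = \frac{38140510555}{38016638192}$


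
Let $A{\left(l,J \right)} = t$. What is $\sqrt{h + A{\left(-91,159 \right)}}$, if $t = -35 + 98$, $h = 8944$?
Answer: $\sqrt{9007} \approx 94.905$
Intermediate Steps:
$t = 63$
$A{\left(l,J \right)} = 63$
$\sqrt{h + A{\left(-91,159 \right)}} = \sqrt{8944 + 63} = \sqrt{9007}$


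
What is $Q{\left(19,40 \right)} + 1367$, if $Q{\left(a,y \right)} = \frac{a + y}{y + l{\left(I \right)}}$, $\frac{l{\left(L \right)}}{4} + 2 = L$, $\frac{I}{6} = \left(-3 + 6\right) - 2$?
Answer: $\frac{76611}{56} \approx 1368.1$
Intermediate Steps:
$I = 6$ ($I = 6 \left(\left(-3 + 6\right) - 2\right) = 6 \left(3 - 2\right) = 6 \cdot 1 = 6$)
$l{\left(L \right)} = -8 + 4 L$
$Q{\left(a,y \right)} = \frac{a + y}{16 + y}$ ($Q{\left(a,y \right)} = \frac{a + y}{y + \left(-8 + 4 \cdot 6\right)} = \frac{a + y}{y + \left(-8 + 24\right)} = \frac{a + y}{y + 16} = \frac{a + y}{16 + y}$)
$Q{\left(19,40 \right)} + 1367 = \frac{19 + 40}{16 + 40} + 1367 = \frac{1}{56} \cdot 59 + 1367 = \frac{59}{56} + 1367 = \frac{76611}{56}$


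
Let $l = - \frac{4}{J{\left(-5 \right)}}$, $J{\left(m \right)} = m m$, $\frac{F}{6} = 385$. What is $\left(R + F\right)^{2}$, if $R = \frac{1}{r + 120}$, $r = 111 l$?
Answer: $\frac{34861762228225}{6533136} \approx 5.3361 \cdot 10^{6}$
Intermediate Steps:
$F = 2310$ ($F = 6 \cdot 385 = 2310$)
$J{\left(m \right)} = m^{2}$
$l = - \frac{4}{25}$ ($l = - \frac{4}{\left(-5\right)^{2}} = - \frac{4}{25} \approx -0.16$)
$r = - \frac{444}{25}$ ($r = 111 \left(- \frac{4}{25}\right) = - \frac{444}{25} \approx -17.76$)
$R = \frac{25}{2556}$ ($R = \frac{1}{- \frac{444}{25} + 120} = \frac{1}{\frac{2556}{25}} = \frac{25}{2556} \approx 0.0097809$)
$\left(R + F\right)^{2} = \left(\frac{25}{2556} + 2310\right)^{2} = \left(\frac{5904385}{2556}\right)^{2} = \frac{34861762228225}{6533136}$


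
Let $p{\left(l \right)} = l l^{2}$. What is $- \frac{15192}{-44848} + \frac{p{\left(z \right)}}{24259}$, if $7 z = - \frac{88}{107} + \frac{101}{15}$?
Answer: $\frac{65335453334841925493}{192861356994929967750} \approx 0.33877$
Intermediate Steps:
$z = \frac{9487}{11235}$ ($z = \frac{- \frac{88}{107} + \frac{101}{15}}{7} = \frac{1}{7} \cdot \frac{9487}{1605} = \frac{9487}{11235} \approx 0.84441$)
$p{\left(l \right)} = l^{3}$
$- \frac{15192}{-44848} + \frac{p{\left(z \right)}}{24259} = - \frac{15192}{-44848} + \frac{\left(\frac{9487}{11235}\right)^{3}}{24259} = \left(-15192\right) \left(- \frac{1}{44848}\right) + \frac{853860064303}{1418140402875} \cdot \frac{1}{24259} = \frac{1899}{5606} + \frac{853860064303}{34402668033344625} = \frac{65335453334841925493}{192861356994929967750}$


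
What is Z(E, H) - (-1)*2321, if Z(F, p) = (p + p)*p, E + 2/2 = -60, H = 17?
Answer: 2899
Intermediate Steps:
E = -61 (E = -1 - 60 = -61)
Z(F, p) = 2*p² (Z(F, p) = (2*p)*p = 2*p²)
Z(E, H) - (-1)*2321 = 2*17² - (-1)*2321 = 2*289 - 1*(-2321) = 578 + 2321 = 2899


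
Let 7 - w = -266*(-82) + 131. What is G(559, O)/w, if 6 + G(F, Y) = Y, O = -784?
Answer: 395/10968 ≈ 0.036014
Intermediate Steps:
G(F, Y) = -6 + Y
w = -21936 (w = 7 - (-266*(-82) + 131) = 7 - (21812 + 131) = 7 - 1*21943 = 7 - 21943 = -21936)
G(559, O)/w = (-6 - 784)/(-21936) = -790*(-1/21936) = 395/10968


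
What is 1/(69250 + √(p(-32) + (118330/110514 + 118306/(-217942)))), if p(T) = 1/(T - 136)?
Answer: 4670206020253200/323411766867334626157 - 2*√14836533813296357548470/1617058834336673130785 ≈ 1.4440e-5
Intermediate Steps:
p(T) = 1/(-136 + T)
1/(69250 + √(p(-32) + (118330/110514 + 118306/(-217942)))) = 1/(69250 + √(1/(-136 - 32) + (118330/110514 + 118306/(-217942)))) = 1/(69250 + √(1/(-168) + (118330*(1/110514) + 118306*(-1/217942)))) = 1/(69250 + √(-1/168 + (59165/55257 - 59153/108971))) = 1/(69250 + √(-1/168 + 3178651894/6021410547)) = 1/(69250 + √(175997369215/337198990632)) = 1/(69250 + √14836533813296357548470/168599495316)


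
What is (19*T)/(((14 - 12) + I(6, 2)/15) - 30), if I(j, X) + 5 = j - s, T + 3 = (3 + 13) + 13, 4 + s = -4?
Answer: -2470/137 ≈ -18.029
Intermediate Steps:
s = -8 (s = -4 - 4 = -8)
T = 26 (T = -3 + ((3 + 13) + 13) = -3 + (16 + 13) = -3 + 29 = 26)
I(j, X) = 3 + j (I(j, X) = -5 + (j - 1*(-8)) = -5 + (j + 8) = -5 + (8 + j) = 3 + j)
(19*T)/(((14 - 12) + I(6, 2)/15) - 30) = (19*26)/(((14 - 12) + (3 + 6)/15) - 30) = 494/((2 + 9*(1/15)) - 30) = 494/((2 + ⅗) - 30) = 494/(13/5 - 30) = 494/(-137/5) = 494*(-5/137) = -2470/137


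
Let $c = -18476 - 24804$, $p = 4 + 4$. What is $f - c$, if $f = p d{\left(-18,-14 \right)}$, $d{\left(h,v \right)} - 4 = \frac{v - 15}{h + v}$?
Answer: $\frac{173277}{4} \approx 43319.0$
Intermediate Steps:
$p = 8$
$d{\left(h,v \right)} = 4 + \frac{-15 + v}{h + v}$ ($d{\left(h,v \right)} = 4 + \frac{v - 15}{h + v} = 4 + \frac{-15 + v}{h + v}$)
$c = -43280$
$f = \frac{157}{4}$ ($f = 8 \frac{-15 + 4 \left(-18\right) + 5 \left(-14\right)}{-18 - 14} = 8 \frac{-15 - 72 - 70}{-32} = 8 \left(\left(- \frac{1}{32}\right) \left(-157\right)\right) = 8 \cdot \frac{157}{32} = \frac{157}{4} \approx 39.25$)
$f - c = \frac{157}{4} - -43280 = \frac{157}{4} + 43280 = \frac{173277}{4}$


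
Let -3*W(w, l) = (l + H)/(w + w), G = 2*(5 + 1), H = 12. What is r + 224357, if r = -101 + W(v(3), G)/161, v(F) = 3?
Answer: 108315644/483 ≈ 2.2426e+5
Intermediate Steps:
G = 12 (G = 2*6 = 12)
W(w, l) = -(12 + l)/(6*w) (W(w, l) = -(l + 12)/(3*(w + w)) = -(12 + l)/(3*(2*w)) = -(12 + l)*1/(2*w)/3 = -(12 + l)/(6*w))
r = -48787/483 (r = -101 + ((1/6)*(-12 - 1*12)/3)/161 = -101 + ((1/6)*(1/3)*(-12 - 12))*(1/161) = -101 + ((1/6)*(1/3)*(-24))*(1/161) = -101 - 4/3*1/161 = -101 - 4/483 = -48787/483 ≈ -101.01)
r + 224357 = -48787/483 + 224357 = 108315644/483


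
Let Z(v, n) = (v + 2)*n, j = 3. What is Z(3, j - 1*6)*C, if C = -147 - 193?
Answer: 5100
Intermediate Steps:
Z(v, n) = n*(2 + v) (Z(v, n) = (2 + v)*n = n*(2 + v))
C = -340
Z(3, j - 1*6)*C = ((3 - 1*6)*(2 + 3))*(-340) = ((3 - 6)*5)*(-340) = -3*5*(-340) = -15*(-340) = 5100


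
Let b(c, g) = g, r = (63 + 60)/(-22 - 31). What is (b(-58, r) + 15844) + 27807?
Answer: 2313380/53 ≈ 43649.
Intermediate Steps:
r = -123/53 (r = 123/(-53) = 123*(-1/53) = -123/53 ≈ -2.3208)
(b(-58, r) + 15844) + 27807 = (-123/53 + 15844) + 27807 = 839609/53 + 27807 = 2313380/53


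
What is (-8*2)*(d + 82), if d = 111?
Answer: -3088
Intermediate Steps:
(-8*2)*(d + 82) = (-8*2)*(111 + 82) = -16*193 = -3088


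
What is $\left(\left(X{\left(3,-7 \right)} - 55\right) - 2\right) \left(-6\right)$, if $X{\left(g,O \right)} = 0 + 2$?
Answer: $330$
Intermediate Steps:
$X{\left(g,O \right)} = 2$
$\left(\left(X{\left(3,-7 \right)} - 55\right) - 2\right) \left(-6\right) = \left(\left(2 - 55\right) - 2\right) \left(-6\right) = \left(-53 - 2\right) \left(-6\right) = \left(-55\right) \left(-6\right) = 330$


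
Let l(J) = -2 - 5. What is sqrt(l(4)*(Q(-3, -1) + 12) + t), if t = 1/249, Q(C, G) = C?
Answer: I*sqrt(3905814)/249 ≈ 7.937*I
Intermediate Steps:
t = 1/249 ≈ 0.0040161
l(J) = -7
sqrt(l(4)*(Q(-3, -1) + 12) + t) = sqrt(-7*(-3 + 12) + 1/249) = sqrt(-7*9 + 1/249) = sqrt(-63 + 1/249) = sqrt(-15686/249) = I*sqrt(3905814)/249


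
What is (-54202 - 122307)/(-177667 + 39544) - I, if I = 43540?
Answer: -6013698911/138123 ≈ -43539.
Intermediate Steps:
(-54202 - 122307)/(-177667 + 39544) - I = (-54202 - 122307)/(-177667 + 39544) - 1*43540 = -176509/(-138123) - 43540 = -176509*(-1/138123) - 43540 = 176509/138123 - 43540 = -6013698911/138123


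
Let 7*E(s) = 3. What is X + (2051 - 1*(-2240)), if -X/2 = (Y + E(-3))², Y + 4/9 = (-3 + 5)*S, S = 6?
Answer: 15890929/3969 ≈ 4003.8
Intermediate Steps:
E(s) = 3/7 (E(s) = (⅐)*3 = 3/7)
Y = 104/9 (Y = -4/9 + (-3 + 5)*6 = -4/9 + 2*6 = -4/9 + 12 = 104/9 ≈ 11.556)
X = -1140050/3969 (X = -2*(104/9 + 3/7)² = -2*(755/63)² = -2*570025/3969 = -1140050/3969 ≈ -287.24)
X + (2051 - 1*(-2240)) = -1140050/3969 + (2051 - 1*(-2240)) = -1140050/3969 + (2051 + 2240) = -1140050/3969 + 4291 = 15890929/3969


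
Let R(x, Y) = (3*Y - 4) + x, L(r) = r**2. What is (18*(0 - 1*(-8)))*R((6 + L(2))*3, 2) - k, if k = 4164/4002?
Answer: 3072842/667 ≈ 4607.0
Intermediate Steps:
k = 694/667 (k = 4164*(1/4002) = 694/667 ≈ 1.0405)
R(x, Y) = -4 + x + 3*Y (R(x, Y) = (-4 + 3*Y) + x = -4 + x + 3*Y)
(18*(0 - 1*(-8)))*R((6 + L(2))*3, 2) - k = (18*(0 - 1*(-8)))*(-4 + (6 + 2**2)*3 + 3*2) - 1*694/667 = (18*(0 + 8))*(-4 + (6 + 4)*3 + 6) - 694/667 = (18*8)*(-4 + 10*3 + 6) - 694/667 = 144*(-4 + 30 + 6) - 694/667 = 144*32 - 694/667 = 4608 - 694/667 = 3072842/667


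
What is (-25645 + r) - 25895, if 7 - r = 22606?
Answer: -74139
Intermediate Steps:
r = -22599 (r = 7 - 1*22606 = 7 - 22606 = -22599)
(-25645 + r) - 25895 = (-25645 - 22599) - 25895 = -48244 - 25895 = -74139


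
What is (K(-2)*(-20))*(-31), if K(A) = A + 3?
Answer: 620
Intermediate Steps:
K(A) = 3 + A
(K(-2)*(-20))*(-31) = ((3 - 2)*(-20))*(-31) = (1*(-20))*(-31) = -20*(-31) = 620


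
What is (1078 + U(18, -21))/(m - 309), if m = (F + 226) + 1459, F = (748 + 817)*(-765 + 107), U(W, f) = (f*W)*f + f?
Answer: -8995/1028394 ≈ -0.0087467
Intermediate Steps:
U(W, f) = f + W*f² (U(W, f) = (W*f)*f + f = W*f² + f = f + W*f²)
F = -1029770 (F = 1565*(-658) = -1029770)
m = -1028085 (m = (-1029770 + 226) + 1459 = -1029544 + 1459 = -1028085)
(1078 + U(18, -21))/(m - 309) = (1078 - 21*(1 + 18*(-21)))/(-1028085 - 309) = (1078 - 21*(1 - 378))/(-1028394) = (1078 - 21*(-377))*(-1/1028394) = (1078 + 7917)*(-1/1028394) = 8995*(-1/1028394) = -8995/1028394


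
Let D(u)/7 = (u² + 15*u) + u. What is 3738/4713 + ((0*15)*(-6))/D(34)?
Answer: 1246/1571 ≈ 0.79313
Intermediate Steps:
D(u) = 7*u² + 112*u (D(u) = 7*((u² + 15*u) + u) = 7*(u² + 16*u) = 7*u² + 112*u)
3738/4713 + ((0*15)*(-6))/D(34) = 3738/4713 + ((0*15)*(-6))/((7*34*(16 + 34))) = 3738*(1/4713) + (0*(-6))/((7*34*50)) = 1246/1571 + 0/11900 = 1246/1571 + 0*(1/11900) = 1246/1571 + 0 = 1246/1571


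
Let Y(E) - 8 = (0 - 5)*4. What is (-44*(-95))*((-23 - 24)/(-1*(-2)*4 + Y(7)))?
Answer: 49115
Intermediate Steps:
Y(E) = -12 (Y(E) = 8 + (0 - 5)*4 = 8 - 5*4 = 8 - 20 = -12)
(-44*(-95))*((-23 - 24)/(-1*(-2)*4 + Y(7))) = (-44*(-95))*((-23 - 24)/(-1*(-2)*4 - 12)) = 4180*(-47/(2*4 - 12)) = 4180*(-47/(8 - 12)) = 4180*(-47/(-4)) = 4180*(-47*(-¼)) = 4180*(47/4) = 49115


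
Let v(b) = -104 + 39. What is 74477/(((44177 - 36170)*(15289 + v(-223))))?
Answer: 4381/7170504 ≈ 0.00061098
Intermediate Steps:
v(b) = -65
74477/(((44177 - 36170)*(15289 + v(-223)))) = 74477/(((44177 - 36170)*(15289 - 65))) = 74477/((8007*15224)) = 74477/121898568 = 74477*(1/121898568) = 4381/7170504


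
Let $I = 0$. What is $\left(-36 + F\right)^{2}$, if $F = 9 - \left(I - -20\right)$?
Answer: $2209$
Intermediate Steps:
$F = -11$ ($F = 9 - \left(0 - -20\right) = 9 - \left(0 + 20\right) = 9 - 20 = -11$)
$\left(-36 + F\right)^{2} = \left(-36 - 11\right)^{2} = \left(-47\right)^{2} = 2209$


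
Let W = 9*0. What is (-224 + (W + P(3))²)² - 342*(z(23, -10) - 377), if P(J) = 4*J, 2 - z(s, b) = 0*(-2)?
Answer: 134650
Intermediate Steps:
W = 0
z(s, b) = 2 (z(s, b) = 2 - 0*(-2) = 2 - 1*0 = 2 + 0 = 2)
(-224 + (W + P(3))²)² - 342*(z(23, -10) - 377) = (-224 + (0 + 4*3)²)² - 342*(2 - 377) = (-224 + (0 + 12)²)² - 342*(-375) = (-224 + 12²)² - 1*(-128250) = (-224 + 144)² + 128250 = (-80)² + 128250 = 6400 + 128250 = 134650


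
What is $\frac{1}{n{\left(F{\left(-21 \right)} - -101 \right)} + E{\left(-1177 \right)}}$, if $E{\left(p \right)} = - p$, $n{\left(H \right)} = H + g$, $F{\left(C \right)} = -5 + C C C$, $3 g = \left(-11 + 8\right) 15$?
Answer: $- \frac{1}{8003} \approx -0.00012495$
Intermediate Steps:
$g = -15$ ($g = \frac{\left(-11 + 8\right) 15}{3} = \frac{\left(-3\right) 15}{3} = \frac{1}{3} \left(-45\right) = -15$)
$F{\left(C \right)} = -5 + C^{3}$ ($F{\left(C \right)} = -5 + C^{2} C = -5 + C^{3}$)
$n{\left(H \right)} = -15 + H$ ($n{\left(H \right)} = H - 15 = -15 + H$)
$\frac{1}{n{\left(F{\left(-21 \right)} - -101 \right)} + E{\left(-1177 \right)}} = \frac{1}{\left(-15 + \left(\left(-5 + \left(-21\right)^{3}\right) - -101\right)\right) - -1177} = \frac{1}{\left(-15 + \left(\left(-5 - 9261\right) + 101\right)\right) + 1177} = \frac{1}{\left(-15 + \left(-9266 + 101\right)\right) + 1177} = \frac{1}{\left(-15 - 9165\right) + 1177} = \frac{1}{-9180 + 1177} = \frac{1}{-8003} = - \frac{1}{8003}$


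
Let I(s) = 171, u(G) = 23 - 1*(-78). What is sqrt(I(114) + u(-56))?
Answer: 4*sqrt(17) ≈ 16.492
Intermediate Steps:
u(G) = 101 (u(G) = 23 + 78 = 101)
sqrt(I(114) + u(-56)) = sqrt(171 + 101) = sqrt(272) = 4*sqrt(17)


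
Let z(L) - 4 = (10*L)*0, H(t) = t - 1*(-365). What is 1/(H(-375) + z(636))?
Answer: -1/6 ≈ -0.16667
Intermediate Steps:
H(t) = 365 + t (H(t) = t + 365 = 365 + t)
z(L) = 4 (z(L) = 4 + (10*L)*0 = 4 + 0 = 4)
1/(H(-375) + z(636)) = 1/((365 - 375) + 4) = 1/(-10 + 4) = 1/(-6) = -1/6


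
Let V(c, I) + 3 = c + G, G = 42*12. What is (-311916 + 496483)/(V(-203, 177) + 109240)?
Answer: 184567/109538 ≈ 1.6850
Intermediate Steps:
G = 504
V(c, I) = 501 + c (V(c, I) = -3 + (c + 504) = -3 + (504 + c) = 501 + c)
(-311916 + 496483)/(V(-203, 177) + 109240) = (-311916 + 496483)/((501 - 203) + 109240) = 184567/(298 + 109240) = 184567/109538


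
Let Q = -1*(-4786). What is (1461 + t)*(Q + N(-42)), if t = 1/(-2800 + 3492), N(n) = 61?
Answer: 4900380011/692 ≈ 7.0815e+6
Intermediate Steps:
Q = 4786
t = 1/692 ≈ 0.0014451
(1461 + t)*(Q + N(-42)) = (1461 + 1/692)*(4786 + 61) = (1011013/692)*4847 = 4900380011/692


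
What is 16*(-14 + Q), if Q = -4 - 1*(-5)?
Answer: -208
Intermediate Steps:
Q = 1 (Q = -4 + 5 = 1)
16*(-14 + Q) = 16*(-14 + 1) = 16*(-13) = -208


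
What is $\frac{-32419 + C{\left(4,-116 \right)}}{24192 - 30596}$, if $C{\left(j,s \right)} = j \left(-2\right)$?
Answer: $\frac{32427}{6404} \approx 5.0636$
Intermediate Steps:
$C{\left(j,s \right)} = - 2 j$
$\frac{-32419 + C{\left(4,-116 \right)}}{24192 - 30596} = \frac{-32419 - 8}{24192 - 30596} = \frac{-32419 - 8}{-6404} = \left(-32427\right) \left(- \frac{1}{6404}\right) = \frac{32427}{6404}$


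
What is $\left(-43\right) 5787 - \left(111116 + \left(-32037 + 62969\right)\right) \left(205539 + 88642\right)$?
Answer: $-41788071529$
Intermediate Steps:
$\left(-43\right) 5787 - \left(111116 + \left(-32037 + 62969\right)\right) \left(205539 + 88642\right) = -248841 - \left(111116 + 30932\right) 294181 = -248841 - 142048 \cdot 294181 = -248841 - 41787822688 = -41788071529$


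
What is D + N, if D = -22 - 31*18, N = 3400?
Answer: 2820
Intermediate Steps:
D = -580 (D = -22 - 558 = -580)
D + N = -580 + 3400 = 2820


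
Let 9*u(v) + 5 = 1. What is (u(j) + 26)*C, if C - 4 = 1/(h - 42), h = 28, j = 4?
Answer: 6325/63 ≈ 100.40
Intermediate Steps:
C = 55/14 (C = 4 + 1/(28 - 42) = 4 + 1/(-14) = 4 - 1/14 = 55/14 ≈ 3.9286)
u(v) = -4/9 (u(v) = -5/9 + (⅑)*1 = -5/9 + ⅑ = -4/9)
(u(j) + 26)*C = (-4/9 + 26)*(55/14) = (230/9)*(55/14) = 6325/63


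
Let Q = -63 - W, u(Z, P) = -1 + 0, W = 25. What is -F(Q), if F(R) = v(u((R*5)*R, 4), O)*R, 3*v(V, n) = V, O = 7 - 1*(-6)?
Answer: -88/3 ≈ -29.333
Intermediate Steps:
u(Z, P) = -1
O = 13 (O = 7 + 6 = 13)
v(V, n) = V/3
Q = -88 (Q = -63 - 1*25 = -63 - 25 = -88)
F(R) = -R/3 (F(R) = ((1/3)*(-1))*R = -R/3)
-F(Q) = -(-1)*(-88)/3 = -1*88/3 = -88/3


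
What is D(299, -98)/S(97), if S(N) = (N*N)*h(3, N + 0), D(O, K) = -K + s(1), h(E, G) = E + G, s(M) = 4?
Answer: 51/470450 ≈ 0.00010841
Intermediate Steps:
D(O, K) = 4 - K (D(O, K) = -K + 4 = 4 - K)
S(N) = N²*(3 + N) (S(N) = (N*N)*(3 + (N + 0)) = N²*(3 + N))
D(299, -98)/S(97) = (4 - 1*(-98))/((97²*(3 + 97))) = (4 + 98)/((9409*100)) = 102/940900 = 102*(1/940900) = 51/470450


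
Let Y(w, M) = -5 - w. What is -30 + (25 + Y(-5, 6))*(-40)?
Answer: -1030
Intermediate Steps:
-30 + (25 + Y(-5, 6))*(-40) = -30 + (25 + (-5 - 1*(-5)))*(-40) = -30 + (25 + (-5 + 5))*(-40) = -30 + (25 + 0)*(-40) = -30 + 25*(-40) = -30 - 1000 = -1030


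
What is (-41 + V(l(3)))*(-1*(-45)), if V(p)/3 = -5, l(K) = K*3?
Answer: -2520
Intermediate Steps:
l(K) = 3*K
V(p) = -15 (V(p) = 3*(-5) = -15)
(-41 + V(l(3)))*(-1*(-45)) = (-41 - 15)*(-1*(-45)) = -56*45 = -2520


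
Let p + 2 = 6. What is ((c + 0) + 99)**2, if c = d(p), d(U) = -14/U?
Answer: 36481/4 ≈ 9120.3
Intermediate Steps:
p = 4 (p = -2 + 6 = 4)
c = -7/2 (c = -14/4 = -14*1/4 = -7/2 ≈ -3.5000)
((c + 0) + 99)**2 = ((-7/2 + 0) + 99)**2 = (-7/2 + 99)**2 = (191/2)**2 = 36481/4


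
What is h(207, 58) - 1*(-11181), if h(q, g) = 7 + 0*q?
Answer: 11188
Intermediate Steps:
h(q, g) = 7 (h(q, g) = 7 + 0 = 7)
h(207, 58) - 1*(-11181) = 7 - 1*(-11181) = 7 + 11181 = 11188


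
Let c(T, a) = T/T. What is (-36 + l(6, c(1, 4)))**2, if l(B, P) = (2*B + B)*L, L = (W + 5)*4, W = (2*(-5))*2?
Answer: 1245456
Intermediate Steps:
c(T, a) = 1
W = -20 (W = -10*2 = -20)
L = -60 (L = (-20 + 5)*4 = -15*4 = -60)
l(B, P) = -180*B (l(B, P) = (2*B + B)*(-60) = (3*B)*(-60) = -180*B)
(-36 + l(6, c(1, 4)))**2 = (-36 - 180*6)**2 = (-36 - 1080)**2 = (-1116)**2 = 1245456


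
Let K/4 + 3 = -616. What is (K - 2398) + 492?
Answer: -4382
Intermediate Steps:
K = -2476 (K = -12 + 4*(-616) = -12 - 2464 = -2476)
(K - 2398) + 492 = (-2476 - 2398) + 492 = -4874 + 492 = -4382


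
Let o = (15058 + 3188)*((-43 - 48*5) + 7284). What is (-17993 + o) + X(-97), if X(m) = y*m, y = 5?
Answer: 127721768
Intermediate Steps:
X(m) = 5*m
o = 127740246 (o = 18246*((-43 - 240) + 7284) = 18246*(-283 + 7284) = 18246*7001 = 127740246)
(-17993 + o) + X(-97) = (-17993 + 127740246) + 5*(-97) = 127722253 - 485 = 127721768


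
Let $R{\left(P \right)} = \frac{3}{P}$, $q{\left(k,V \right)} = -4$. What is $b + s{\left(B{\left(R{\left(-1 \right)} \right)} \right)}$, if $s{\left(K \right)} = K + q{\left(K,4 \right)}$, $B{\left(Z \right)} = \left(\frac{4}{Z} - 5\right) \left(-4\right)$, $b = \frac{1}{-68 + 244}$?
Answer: $\frac{11267}{528} \approx 21.339$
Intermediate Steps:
$b = \frac{1}{176} \approx 0.0056818$
$B{\left(Z \right)} = 20 - \frac{16}{Z}$ ($B{\left(Z \right)} = \left(-5 + \frac{4}{Z}\right) \left(-4\right) = 20 - \frac{16}{Z}$)
$s{\left(K \right)} = -4 + K$ ($s{\left(K \right)} = K - 4 = -4 + K$)
$b + s{\left(B{\left(R{\left(-1 \right)} \right)} \right)} = \frac{1}{176} + \left(-4 + \left(20 - \frac{16}{3 \frac{1}{-1}}\right)\right) = \frac{1}{176} + \left(-4 + \left(20 - \frac{16}{3 \left(-1\right)}\right)\right) = \frac{1}{176} + \left(-4 + \left(20 - \frac{16}{-3}\right)\right) = \frac{1}{176} + \left(-4 + \left(20 - - \frac{16}{3}\right)\right) = \frac{1}{176} + \left(-4 + \left(20 + \frac{16}{3}\right)\right) = \frac{1}{176} + \left(-4 + \frac{76}{3}\right) = \frac{1}{176} + \frac{64}{3} = \frac{11267}{528}$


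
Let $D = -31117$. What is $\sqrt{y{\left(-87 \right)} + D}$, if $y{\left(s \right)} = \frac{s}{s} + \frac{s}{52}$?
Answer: $\frac{3 i \sqrt{2337283}}{26} \approx 176.4 i$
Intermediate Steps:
$y{\left(s \right)} = 1 + \frac{s}{52}$ ($y{\left(s \right)} = 1 + s \frac{1}{52} = 1 + \frac{s}{52}$)
$\sqrt{y{\left(-87 \right)} + D} = \sqrt{\left(1 + \frac{1}{52} \left(-87\right)\right) - 31117} = \sqrt{\left(1 - \frac{87}{52}\right) - 31117} = \sqrt{- \frac{35}{52} - 31117} = \sqrt{- \frac{1618119}{52}} = \frac{3 i \sqrt{2337283}}{26}$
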